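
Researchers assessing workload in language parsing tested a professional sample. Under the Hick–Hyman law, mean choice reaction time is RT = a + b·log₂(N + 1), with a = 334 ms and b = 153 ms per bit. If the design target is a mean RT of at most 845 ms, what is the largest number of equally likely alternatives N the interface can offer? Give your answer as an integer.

9

Set 334 + 153·log₂(N + 1) ≤ 845.
log₂(N + 1) ≤ (845 − 334) / 153 = 3.3399.
N + 1 ≤ 2^3.3399 = 10.1254.
N ≤ 9.1254, so the largest integer N is 9.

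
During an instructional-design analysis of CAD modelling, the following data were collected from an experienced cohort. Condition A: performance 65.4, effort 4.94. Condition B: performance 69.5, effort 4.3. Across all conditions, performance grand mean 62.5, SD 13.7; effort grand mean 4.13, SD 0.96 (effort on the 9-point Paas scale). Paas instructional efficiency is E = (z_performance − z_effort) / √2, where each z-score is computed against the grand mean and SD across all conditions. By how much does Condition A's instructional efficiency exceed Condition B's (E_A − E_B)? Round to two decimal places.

-0.68

Condition A: z_P = (65.4 − 62.5)/13.7 = 0.2117; z_E = (4.94 − 4.13)/0.96 = 0.8438; E_A = (0.2117 − 0.8438)/√2 = -0.4470.
Condition B: z_P = (69.5 − 62.5)/13.7 = 0.5109; z_E = (4.3 − 4.13)/0.96 = 0.1771; E_B = (0.5109 − 0.1771)/√2 = 0.2360.
E_A − E_B = -0.4470 − 0.2360 = -0.6830 ≈ -0.68.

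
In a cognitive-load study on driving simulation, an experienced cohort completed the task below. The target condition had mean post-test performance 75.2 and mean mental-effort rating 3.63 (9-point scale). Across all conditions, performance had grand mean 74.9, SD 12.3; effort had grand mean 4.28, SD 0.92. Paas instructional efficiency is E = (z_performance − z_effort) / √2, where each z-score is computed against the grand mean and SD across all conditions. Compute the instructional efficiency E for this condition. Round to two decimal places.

z_performance = (75.2 − 74.9) / 12.3 = 0.3000 / 12.3 = 0.0244.
z_effort = (3.63 − 4.28) / 0.92 = -0.6500 / 0.92 = -0.7065.
z_P − z_E = 0.0244 − (-0.7065) = 0.7309.
E = 0.7309 / √2 = 0.7309 / 1.41421 = 0.5168 ≈ 0.52.

0.52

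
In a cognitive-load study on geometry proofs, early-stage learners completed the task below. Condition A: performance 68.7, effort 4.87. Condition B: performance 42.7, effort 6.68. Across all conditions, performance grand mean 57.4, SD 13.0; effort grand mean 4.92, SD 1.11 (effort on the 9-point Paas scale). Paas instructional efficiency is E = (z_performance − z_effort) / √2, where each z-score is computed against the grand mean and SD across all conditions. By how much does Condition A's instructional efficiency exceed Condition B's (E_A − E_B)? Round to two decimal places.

2.57

Condition A: z_P = (68.7 − 57.4)/13.0 = 0.8692; z_E = (4.87 − 4.92)/1.11 = -0.0450; E_A = (0.8692 − (-0.0450))/√2 = 0.6464.
Condition B: z_P = (42.7 − 57.4)/13.0 = -1.1308; z_E = (6.68 − 4.92)/1.11 = 1.5856; E_B = (-1.1308 − 1.5856)/√2 = -1.9208.
E_A − E_B = 0.6464 − (-1.9208) = 2.5672 ≈ 2.57.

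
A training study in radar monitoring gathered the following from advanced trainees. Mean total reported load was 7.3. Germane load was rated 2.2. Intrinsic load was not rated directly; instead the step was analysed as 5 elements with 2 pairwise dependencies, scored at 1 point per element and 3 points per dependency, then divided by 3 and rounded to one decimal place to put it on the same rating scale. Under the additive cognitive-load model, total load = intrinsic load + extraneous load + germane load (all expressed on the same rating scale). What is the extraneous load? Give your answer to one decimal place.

Intrinsic (element-interactivity): (5 × 1 + 2 × 3) / 3 = 11 / 3 = 3.6667 → 3.7.
extraneous load = total − intrinsic − germane
             = 7.3 − 3.7 − 2.2 = 1.4.

1.4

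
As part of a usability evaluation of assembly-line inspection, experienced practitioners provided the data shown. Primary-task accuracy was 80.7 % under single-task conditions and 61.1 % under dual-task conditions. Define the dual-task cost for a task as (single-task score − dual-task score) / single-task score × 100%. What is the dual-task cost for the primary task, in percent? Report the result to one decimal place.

24.3

Cost = (80.7 − 61.1) / 80.7 × 100%
     = 19.6000 / 80.7 × 100% = 24.2875%.
≈ 24.3%.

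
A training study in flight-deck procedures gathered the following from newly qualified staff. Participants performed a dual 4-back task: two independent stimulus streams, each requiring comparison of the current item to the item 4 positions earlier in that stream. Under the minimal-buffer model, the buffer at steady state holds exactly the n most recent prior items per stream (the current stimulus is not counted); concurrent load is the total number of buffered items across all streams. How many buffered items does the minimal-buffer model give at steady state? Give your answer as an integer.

Each stream's buffer holds its 4 most recent prior items.
Two independent streams: 2 × 4 = 8 buffered items at steady state.

8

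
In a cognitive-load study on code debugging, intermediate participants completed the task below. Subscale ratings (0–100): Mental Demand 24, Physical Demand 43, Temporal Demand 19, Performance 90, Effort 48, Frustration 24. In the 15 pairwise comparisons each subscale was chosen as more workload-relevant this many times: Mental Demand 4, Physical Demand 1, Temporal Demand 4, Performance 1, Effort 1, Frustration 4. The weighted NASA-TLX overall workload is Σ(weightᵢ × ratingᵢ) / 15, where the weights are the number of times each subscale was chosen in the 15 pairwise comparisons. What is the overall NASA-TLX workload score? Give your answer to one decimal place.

The tallies are the weights (they sum to 15).
Weighted sum = 4·24 + 1·43 + 4·19 + 1·90 + 1·48 + 4·24
            = 96 + 43 + 76 + 90 + 48 + 96 = 449.
Overall workload = 449 / 15 = 29.9333 ≈ 29.9.

29.9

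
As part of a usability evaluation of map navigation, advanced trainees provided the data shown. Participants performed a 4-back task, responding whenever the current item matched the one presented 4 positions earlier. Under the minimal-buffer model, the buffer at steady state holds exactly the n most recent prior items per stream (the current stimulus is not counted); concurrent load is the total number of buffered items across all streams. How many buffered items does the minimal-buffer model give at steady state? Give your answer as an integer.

4

The buffer holds the 4 most recent prior items.
Steady-state concurrent load = 4 items.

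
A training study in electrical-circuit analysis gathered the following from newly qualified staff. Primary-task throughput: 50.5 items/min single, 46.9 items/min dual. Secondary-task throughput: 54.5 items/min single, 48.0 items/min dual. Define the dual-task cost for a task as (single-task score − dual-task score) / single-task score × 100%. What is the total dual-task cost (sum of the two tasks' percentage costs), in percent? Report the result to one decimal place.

Primary cost = (50.5 − 46.9) / 50.5 × 100% = 7.1287%.
Secondary cost = (54.5 − 48.0) / 54.5 × 100% = 11.9266%.
Total = 7.1287% + 11.9266% = 19.0553% ≈ 19.1%.

19.1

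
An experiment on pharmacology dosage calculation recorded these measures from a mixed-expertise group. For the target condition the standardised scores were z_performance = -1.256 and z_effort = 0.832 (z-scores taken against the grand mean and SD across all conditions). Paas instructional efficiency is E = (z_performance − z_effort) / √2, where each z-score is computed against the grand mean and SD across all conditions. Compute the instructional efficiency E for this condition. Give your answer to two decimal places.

-1.48

z_P − z_E = -1.256 − 0.832 = -2.0880.
E = -2.0880 / √2 = -2.0880 / 1.41421 = -1.4764 ≈ -1.48.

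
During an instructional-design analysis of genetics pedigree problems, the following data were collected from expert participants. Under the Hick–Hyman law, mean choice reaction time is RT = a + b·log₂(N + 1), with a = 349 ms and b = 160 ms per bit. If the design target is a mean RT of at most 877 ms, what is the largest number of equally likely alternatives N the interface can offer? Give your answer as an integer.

8

Set 349 + 160·log₂(N + 1) ≤ 877.
log₂(N + 1) ≤ (877 − 349) / 160 = 3.3000.
N + 1 ≤ 2^3.3000 = 9.8492.
N ≤ 8.8492, so the largest integer N is 8.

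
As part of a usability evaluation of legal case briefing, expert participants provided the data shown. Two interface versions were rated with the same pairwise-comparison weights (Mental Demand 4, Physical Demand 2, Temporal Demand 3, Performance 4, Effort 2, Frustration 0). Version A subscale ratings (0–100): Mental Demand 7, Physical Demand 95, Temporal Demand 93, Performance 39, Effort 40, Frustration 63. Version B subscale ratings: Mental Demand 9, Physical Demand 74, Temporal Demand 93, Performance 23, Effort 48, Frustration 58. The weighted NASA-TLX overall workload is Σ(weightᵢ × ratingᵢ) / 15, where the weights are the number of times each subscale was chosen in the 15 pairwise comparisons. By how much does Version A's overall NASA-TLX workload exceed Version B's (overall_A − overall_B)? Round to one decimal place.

5.5

Version A weighted sum = 4·7 + 2·95 + 3·93 + 4·39 + 2·40 + 0·63 = 28 + 190 + 279 + 156 + 80 + 0 = 733; overall_A = 733/15 = 48.8667.
Version B weighted sum = 4·9 + 2·74 + 3·93 + 4·23 + 2·48 + 0·58 = 36 + 148 + 279 + 92 + 96 + 0 = 651; overall_B = 651/15 = 43.4000.
Difference = 48.8667 − 43.4000 = 5.4667 ≈ 5.5.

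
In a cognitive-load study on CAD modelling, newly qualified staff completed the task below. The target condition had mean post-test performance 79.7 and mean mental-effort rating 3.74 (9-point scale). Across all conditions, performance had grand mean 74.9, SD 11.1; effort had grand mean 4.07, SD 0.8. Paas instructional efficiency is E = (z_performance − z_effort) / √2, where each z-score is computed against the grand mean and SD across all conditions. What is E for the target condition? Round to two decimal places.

0.60

z_performance = (79.7 − 74.9) / 11.1 = 4.8000 / 11.1 = 0.4324.
z_effort = (3.74 − 4.07) / 0.8 = -0.3300 / 0.8 = -0.4125.
z_P − z_E = 0.4324 − (-0.4125) = 0.8449.
E = 0.8449 / √2 = 0.8449 / 1.41421 = 0.5974 ≈ 0.60.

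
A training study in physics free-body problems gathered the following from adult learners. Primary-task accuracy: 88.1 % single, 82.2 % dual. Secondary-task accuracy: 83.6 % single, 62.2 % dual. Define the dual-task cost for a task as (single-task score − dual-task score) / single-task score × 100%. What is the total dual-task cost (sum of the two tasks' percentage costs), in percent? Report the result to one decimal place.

32.3

Primary cost = (88.1 − 82.2) / 88.1 × 100% = 6.6969%.
Secondary cost = (83.6 − 62.2) / 83.6 × 100% = 25.5981%.
Total = 6.6969% + 25.5981% = 32.2950% ≈ 32.3%.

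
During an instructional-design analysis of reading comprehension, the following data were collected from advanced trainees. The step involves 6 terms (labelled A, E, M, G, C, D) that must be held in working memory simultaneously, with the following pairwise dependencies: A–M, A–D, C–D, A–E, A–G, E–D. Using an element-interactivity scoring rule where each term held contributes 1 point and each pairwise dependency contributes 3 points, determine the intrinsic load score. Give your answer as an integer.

Count of terms held simultaneously: 6.
Count of pairwise dependencies listed: 6.
Element contribution: 6 × 1 = 6.
Interaction contribution: 6 × 3 = 18.
Intrinsic load = 6 + 18 = 24.

24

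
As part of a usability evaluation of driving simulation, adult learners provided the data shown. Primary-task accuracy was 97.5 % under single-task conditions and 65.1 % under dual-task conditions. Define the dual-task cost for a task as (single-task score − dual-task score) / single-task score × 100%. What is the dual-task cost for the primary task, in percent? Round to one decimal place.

33.2

Cost = (97.5 − 65.1) / 97.5 × 100%
     = 32.4000 / 97.5 × 100% = 33.2308%.
≈ 33.2%.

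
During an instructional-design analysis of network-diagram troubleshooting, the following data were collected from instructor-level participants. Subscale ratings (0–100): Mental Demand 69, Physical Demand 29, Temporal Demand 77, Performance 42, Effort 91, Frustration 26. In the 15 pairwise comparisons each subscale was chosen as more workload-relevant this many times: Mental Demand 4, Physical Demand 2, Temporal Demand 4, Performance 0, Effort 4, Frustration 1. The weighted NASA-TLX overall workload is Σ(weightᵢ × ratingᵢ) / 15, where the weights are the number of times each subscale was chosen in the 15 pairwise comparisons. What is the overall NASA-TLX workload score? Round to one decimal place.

68.8

The tallies are the weights (they sum to 15).
Weighted sum = 4·69 + 2·29 + 4·77 + 0·42 + 4·91 + 1·26
            = 276 + 58 + 308 + 0 + 364 + 26 = 1032.
Overall workload = 1032 / 15 = 68.8000 ≈ 68.8.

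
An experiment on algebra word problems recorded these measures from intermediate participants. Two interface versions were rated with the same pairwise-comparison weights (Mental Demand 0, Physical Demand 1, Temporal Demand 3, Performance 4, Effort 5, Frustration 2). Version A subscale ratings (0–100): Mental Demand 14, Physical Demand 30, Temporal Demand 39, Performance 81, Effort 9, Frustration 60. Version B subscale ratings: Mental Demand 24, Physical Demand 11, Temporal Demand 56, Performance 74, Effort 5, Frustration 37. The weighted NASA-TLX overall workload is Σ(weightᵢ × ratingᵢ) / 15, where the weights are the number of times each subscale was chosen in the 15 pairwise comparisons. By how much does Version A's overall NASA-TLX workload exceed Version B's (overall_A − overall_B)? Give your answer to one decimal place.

4.1

Version A weighted sum = 0·14 + 1·30 + 3·39 + 4·81 + 5·9 + 2·60 = 0 + 30 + 117 + 324 + 45 + 120 = 636; overall_A = 636/15 = 42.4000.
Version B weighted sum = 0·24 + 1·11 + 3·56 + 4·74 + 5·5 + 2·37 = 0 + 11 + 168 + 296 + 25 + 74 = 574; overall_B = 574/15 = 38.2667.
Difference = 42.4000 − 38.2667 = 4.1333 ≈ 4.1.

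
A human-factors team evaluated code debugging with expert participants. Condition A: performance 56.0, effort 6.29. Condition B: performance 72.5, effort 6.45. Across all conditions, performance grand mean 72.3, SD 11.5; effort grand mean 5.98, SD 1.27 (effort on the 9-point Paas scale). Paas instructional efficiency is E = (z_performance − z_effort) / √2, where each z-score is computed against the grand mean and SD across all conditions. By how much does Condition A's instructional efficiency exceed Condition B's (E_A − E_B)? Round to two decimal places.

Condition A: z_P = (56.0 − 72.3)/11.5 = -1.4174; z_E = (6.29 − 5.98)/1.27 = 0.2441; E_A = (-1.4174 − 0.2441)/√2 = -1.1749.
Condition B: z_P = (72.5 − 72.3)/11.5 = 0.0174; z_E = (6.45 − 5.98)/1.27 = 0.3701; E_B = (0.0174 − 0.3701)/√2 = -0.2494.
E_A − E_B = -1.1749 − (-0.2494) = -0.9255 ≈ -0.93.

-0.93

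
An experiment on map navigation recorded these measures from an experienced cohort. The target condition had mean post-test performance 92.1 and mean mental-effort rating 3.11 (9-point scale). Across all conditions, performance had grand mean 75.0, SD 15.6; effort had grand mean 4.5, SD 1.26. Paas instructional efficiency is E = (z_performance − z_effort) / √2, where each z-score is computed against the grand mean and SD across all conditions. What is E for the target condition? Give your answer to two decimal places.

1.56

z_performance = (92.1 − 75.0) / 15.6 = 17.1000 / 15.6 = 1.0962.
z_effort = (3.11 − 4.5) / 1.26 = -1.3900 / 1.26 = -1.1032.
z_P − z_E = 1.0962 − (-1.1032) = 2.1994.
E = 2.1994 / √2 = 2.1994 / 1.41421 = 1.5552 ≈ 1.56.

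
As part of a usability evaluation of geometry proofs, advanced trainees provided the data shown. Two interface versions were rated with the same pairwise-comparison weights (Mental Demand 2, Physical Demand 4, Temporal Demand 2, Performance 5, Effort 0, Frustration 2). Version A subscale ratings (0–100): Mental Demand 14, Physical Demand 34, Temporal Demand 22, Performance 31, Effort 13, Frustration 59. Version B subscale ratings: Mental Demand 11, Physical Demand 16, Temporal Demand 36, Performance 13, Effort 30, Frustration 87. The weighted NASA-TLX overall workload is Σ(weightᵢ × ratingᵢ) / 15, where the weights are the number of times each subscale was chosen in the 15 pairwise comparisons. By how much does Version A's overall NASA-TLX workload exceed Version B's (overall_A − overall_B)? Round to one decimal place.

Version A weighted sum = 2·14 + 4·34 + 2·22 + 5·31 + 0·13 + 2·59 = 28 + 136 + 44 + 155 + 0 + 118 = 481; overall_A = 481/15 = 32.0667.
Version B weighted sum = 2·11 + 4·16 + 2·36 + 5·13 + 0·30 + 2·87 = 22 + 64 + 72 + 65 + 0 + 174 = 397; overall_B = 397/15 = 26.4667.
Difference = 32.0667 − 26.4667 = 5.6000 ≈ 5.6.

5.6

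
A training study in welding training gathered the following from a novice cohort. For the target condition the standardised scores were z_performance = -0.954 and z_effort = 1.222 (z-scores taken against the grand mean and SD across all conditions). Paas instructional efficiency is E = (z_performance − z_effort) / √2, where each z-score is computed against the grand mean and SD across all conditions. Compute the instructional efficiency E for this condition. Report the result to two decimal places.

-1.54

z_P − z_E = -0.954 − 1.222 = -2.1760.
E = -2.1760 / √2 = -2.1760 / 1.41421 = -1.5387 ≈ -1.54.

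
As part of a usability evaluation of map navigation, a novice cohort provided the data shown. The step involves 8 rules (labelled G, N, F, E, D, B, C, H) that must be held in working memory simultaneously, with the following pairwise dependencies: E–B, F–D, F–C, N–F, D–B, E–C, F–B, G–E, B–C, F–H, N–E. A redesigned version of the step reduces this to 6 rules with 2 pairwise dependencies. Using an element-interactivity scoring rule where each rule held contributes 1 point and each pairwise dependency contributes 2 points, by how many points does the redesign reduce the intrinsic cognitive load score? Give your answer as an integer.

20

Original: 8 × 1 + 11 × 2 = 8 + 22 = 30.
Redesigned: 6 × 1 + 2 × 2 = 6 + 4 = 10.
Reduction = 30 − 10 = 20.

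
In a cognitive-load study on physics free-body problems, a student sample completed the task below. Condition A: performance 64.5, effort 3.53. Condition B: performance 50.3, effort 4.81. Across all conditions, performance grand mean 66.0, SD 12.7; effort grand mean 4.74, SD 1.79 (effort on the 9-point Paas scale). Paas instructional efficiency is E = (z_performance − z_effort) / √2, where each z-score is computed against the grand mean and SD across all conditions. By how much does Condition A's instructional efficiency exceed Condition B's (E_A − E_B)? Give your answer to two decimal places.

Condition A: z_P = (64.5 − 66.0)/12.7 = -0.1181; z_E = (3.53 − 4.74)/1.79 = -0.6760; E_A = (-0.1181 − (-0.6760))/√2 = 0.3945.
Condition B: z_P = (50.3 − 66.0)/12.7 = -1.2362; z_E = (4.81 − 4.74)/1.79 = 0.0391; E_B = (-1.2362 − 0.0391)/√2 = -0.9018.
E_A − E_B = 0.3945 − (-0.9018) = 1.2963 ≈ 1.30.

1.30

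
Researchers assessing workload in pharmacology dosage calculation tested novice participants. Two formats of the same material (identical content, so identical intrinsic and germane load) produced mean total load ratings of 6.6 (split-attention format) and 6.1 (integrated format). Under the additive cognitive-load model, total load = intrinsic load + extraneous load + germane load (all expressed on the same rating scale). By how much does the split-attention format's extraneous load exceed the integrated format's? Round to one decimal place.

Intrinsic and germane load are equal across formats, so the difference in total load equals the difference in extraneous load.
Extraneous-load difference = 6.6 − 6.1 = 0.5.

0.5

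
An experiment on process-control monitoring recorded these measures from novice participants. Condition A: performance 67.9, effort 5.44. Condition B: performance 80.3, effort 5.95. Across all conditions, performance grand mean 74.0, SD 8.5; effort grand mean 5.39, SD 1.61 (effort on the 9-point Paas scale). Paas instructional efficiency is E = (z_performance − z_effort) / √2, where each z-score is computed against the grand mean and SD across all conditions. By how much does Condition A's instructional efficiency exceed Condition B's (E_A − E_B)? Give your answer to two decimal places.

-0.81

Condition A: z_P = (67.9 − 74.0)/8.5 = -0.7176; z_E = (5.44 − 5.39)/1.61 = 0.0311; E_A = (-0.7176 − 0.0311)/√2 = -0.5294.
Condition B: z_P = (80.3 − 74.0)/8.5 = 0.7412; z_E = (5.95 − 5.39)/1.61 = 0.3478; E_B = (0.7412 − 0.3478)/√2 = 0.2782.
E_A − E_B = -0.5294 − 0.2782 = -0.8076 ≈ -0.81.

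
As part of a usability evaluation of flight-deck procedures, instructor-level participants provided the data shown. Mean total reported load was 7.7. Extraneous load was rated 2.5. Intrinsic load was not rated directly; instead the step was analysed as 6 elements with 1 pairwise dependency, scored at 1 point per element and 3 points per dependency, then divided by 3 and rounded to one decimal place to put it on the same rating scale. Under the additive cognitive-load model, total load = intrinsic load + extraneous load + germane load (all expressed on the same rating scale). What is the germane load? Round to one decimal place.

2.2

Intrinsic (element-interactivity): (6 × 1 + 1 × 3) / 3 = 9 / 3 = 3.0000 → 3.0.
germane load = total − intrinsic − extraneous
             = 7.7 − 3.0 − 2.5 = 2.2.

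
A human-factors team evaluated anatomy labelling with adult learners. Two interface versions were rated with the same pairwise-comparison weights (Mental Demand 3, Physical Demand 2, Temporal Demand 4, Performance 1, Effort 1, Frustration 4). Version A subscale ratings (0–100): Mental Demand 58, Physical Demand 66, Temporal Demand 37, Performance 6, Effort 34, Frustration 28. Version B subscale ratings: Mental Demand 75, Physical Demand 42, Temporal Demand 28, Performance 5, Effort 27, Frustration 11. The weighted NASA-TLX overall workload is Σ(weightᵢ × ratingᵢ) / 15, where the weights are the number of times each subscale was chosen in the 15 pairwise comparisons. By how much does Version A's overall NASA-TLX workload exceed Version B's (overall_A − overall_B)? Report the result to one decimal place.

7.3

Version A weighted sum = 3·58 + 2·66 + 4·37 + 1·6 + 1·34 + 4·28 = 174 + 132 + 148 + 6 + 34 + 112 = 606; overall_A = 606/15 = 40.4000.
Version B weighted sum = 3·75 + 2·42 + 4·28 + 1·5 + 1·27 + 4·11 = 225 + 84 + 112 + 5 + 27 + 44 = 497; overall_B = 497/15 = 33.1333.
Difference = 40.4000 − 33.1333 = 7.2667 ≈ 7.3.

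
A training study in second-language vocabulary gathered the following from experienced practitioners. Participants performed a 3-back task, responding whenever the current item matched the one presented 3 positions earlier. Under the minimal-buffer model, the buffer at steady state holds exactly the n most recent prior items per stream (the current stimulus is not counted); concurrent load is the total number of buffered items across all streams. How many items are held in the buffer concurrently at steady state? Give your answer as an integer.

The buffer holds the 3 most recent prior items.
Steady-state concurrent load = 3 items.

3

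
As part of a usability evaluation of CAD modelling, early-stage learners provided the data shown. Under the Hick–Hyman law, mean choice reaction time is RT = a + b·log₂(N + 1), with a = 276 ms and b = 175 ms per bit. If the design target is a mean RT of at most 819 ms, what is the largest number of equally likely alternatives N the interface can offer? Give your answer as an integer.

Set 276 + 175·log₂(N + 1) ≤ 819.
log₂(N + 1) ≤ (819 − 276) / 175 = 3.1029.
N + 1 ≤ 2^3.1029 = 8.5914.
N ≤ 7.5914, so the largest integer N is 7.

7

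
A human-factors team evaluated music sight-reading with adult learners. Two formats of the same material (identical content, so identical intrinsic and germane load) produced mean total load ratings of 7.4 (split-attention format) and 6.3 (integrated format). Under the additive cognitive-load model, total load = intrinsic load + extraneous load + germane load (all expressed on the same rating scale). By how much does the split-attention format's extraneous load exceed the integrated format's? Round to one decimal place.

Intrinsic and germane load are equal across formats, so the difference in total load equals the difference in extraneous load.
Extraneous-load difference = 7.4 − 6.3 = 1.1.

1.1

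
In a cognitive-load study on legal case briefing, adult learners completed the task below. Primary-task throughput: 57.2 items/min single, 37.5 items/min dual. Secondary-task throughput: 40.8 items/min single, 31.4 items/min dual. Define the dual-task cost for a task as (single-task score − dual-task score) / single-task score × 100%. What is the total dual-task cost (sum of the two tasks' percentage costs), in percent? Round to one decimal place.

57.5

Primary cost = (57.2 − 37.5) / 57.2 × 100% = 34.4406%.
Secondary cost = (40.8 − 31.4) / 40.8 × 100% = 23.0392%.
Total = 34.4406% + 23.0392% = 57.4798% ≈ 57.5%.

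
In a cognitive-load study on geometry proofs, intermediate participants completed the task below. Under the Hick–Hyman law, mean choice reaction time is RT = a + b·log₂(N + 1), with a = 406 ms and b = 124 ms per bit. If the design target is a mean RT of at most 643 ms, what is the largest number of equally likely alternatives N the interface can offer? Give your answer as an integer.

2

Set 406 + 124·log₂(N + 1) ≤ 643.
log₂(N + 1) ≤ (643 − 406) / 124 = 1.9113.
N + 1 ≤ 2^1.9113 = 3.7615.
N ≤ 2.7615, so the largest integer N is 2.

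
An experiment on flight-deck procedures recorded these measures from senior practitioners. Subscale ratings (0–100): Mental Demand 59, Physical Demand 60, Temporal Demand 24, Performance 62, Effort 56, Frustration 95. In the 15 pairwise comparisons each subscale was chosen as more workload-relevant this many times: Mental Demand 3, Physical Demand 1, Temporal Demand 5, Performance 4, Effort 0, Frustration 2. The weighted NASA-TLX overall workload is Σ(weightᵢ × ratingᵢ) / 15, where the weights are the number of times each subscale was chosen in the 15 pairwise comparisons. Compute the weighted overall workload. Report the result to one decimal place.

53.0

The tallies are the weights (they sum to 15).
Weighted sum = 3·59 + 1·60 + 5·24 + 4·62 + 0·56 + 2·95
            = 177 + 60 + 120 + 248 + 0 + 190 = 795.
Overall workload = 795 / 15 = 53.0000 ≈ 53.0.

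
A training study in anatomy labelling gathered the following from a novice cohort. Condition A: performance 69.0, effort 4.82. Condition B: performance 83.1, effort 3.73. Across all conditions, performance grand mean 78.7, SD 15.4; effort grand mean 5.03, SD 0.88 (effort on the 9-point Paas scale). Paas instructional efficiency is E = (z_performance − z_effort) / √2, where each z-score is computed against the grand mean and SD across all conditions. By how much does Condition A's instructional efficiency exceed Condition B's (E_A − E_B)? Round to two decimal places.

-1.52

Condition A: z_P = (69.0 − 78.7)/15.4 = -0.6299; z_E = (4.82 − 5.03)/0.88 = -0.2386; E_A = (-0.6299 − (-0.2386))/√2 = -0.2767.
Condition B: z_P = (83.1 − 78.7)/15.4 = 0.2857; z_E = (3.73 − 5.03)/0.88 = -1.4773; E_B = (0.2857 − (-1.4773))/√2 = 1.2466.
E_A − E_B = -0.2767 − 1.2466 = -1.5233 ≈ -1.52.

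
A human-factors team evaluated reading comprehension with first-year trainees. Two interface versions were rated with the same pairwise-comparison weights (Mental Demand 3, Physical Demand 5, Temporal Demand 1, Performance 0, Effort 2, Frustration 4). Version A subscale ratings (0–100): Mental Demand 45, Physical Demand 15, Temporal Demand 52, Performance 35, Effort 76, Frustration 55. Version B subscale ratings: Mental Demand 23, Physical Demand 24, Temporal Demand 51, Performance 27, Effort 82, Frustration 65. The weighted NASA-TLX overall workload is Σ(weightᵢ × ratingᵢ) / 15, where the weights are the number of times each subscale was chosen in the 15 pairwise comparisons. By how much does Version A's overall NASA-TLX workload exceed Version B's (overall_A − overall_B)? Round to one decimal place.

Version A weighted sum = 3·45 + 5·15 + 1·52 + 0·35 + 2·76 + 4·55 = 135 + 75 + 52 + 0 + 152 + 220 = 634; overall_A = 634/15 = 42.2667.
Version B weighted sum = 3·23 + 5·24 + 1·51 + 0·27 + 2·82 + 4·65 = 69 + 120 + 51 + 0 + 164 + 260 = 664; overall_B = 664/15 = 44.2667.
Difference = 42.2667 − 44.2667 = -2.0000 ≈ -2.0.

-2.0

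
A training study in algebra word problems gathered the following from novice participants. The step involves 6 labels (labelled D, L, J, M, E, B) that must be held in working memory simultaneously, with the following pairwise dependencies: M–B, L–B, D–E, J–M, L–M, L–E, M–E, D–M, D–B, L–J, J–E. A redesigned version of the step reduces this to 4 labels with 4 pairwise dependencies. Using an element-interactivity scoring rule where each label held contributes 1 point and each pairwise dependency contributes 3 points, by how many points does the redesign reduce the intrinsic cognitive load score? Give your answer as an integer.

Original: 6 × 1 + 11 × 3 = 6 + 33 = 39.
Redesigned: 4 × 1 + 4 × 3 = 4 + 12 = 16.
Reduction = 39 − 16 = 23.

23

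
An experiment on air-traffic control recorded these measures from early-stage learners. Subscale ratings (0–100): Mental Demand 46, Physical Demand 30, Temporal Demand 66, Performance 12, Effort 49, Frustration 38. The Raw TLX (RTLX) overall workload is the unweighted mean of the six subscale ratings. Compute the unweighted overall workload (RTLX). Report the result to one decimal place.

Sum of ratings = 46 + 30 + 66 + 12 + 49 + 38 = 241.
RTLX = 241 / 6 = 40.1667 ≈ 40.2.

40.2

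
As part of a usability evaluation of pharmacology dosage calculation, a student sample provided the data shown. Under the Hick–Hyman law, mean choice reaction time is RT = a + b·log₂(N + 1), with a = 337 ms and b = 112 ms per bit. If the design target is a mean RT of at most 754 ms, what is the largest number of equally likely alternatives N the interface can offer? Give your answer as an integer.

12

Set 337 + 112·log₂(N + 1) ≤ 754.
log₂(N + 1) ≤ (754 − 337) / 112 = 3.7232.
N + 1 ≤ 2^3.7232 = 13.2067.
N ≤ 12.2067, so the largest integer N is 12.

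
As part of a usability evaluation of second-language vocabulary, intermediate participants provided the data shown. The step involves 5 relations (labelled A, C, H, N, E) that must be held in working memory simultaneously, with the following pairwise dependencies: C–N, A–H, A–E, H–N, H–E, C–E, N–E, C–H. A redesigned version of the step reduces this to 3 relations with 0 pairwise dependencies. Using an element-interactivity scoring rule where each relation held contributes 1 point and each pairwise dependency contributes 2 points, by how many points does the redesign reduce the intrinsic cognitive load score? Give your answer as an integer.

18

Original: 5 × 1 + 8 × 2 = 5 + 16 = 21.
Redesigned: 3 × 1 + 0 × 2 = 3 + 0 = 3.
Reduction = 21 − 3 = 18.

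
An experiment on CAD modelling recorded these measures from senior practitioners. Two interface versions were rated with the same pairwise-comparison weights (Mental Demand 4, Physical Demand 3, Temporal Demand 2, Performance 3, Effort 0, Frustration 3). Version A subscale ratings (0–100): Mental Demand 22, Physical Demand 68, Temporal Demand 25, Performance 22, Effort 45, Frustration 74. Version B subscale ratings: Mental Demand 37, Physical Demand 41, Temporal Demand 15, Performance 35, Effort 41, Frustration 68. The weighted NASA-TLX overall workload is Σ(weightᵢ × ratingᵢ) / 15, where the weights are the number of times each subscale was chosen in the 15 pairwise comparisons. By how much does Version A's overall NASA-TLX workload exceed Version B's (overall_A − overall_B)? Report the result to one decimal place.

1.3

Version A weighted sum = 4·22 + 3·68 + 2·25 + 3·22 + 0·45 + 3·74 = 88 + 204 + 50 + 66 + 0 + 222 = 630; overall_A = 630/15 = 42.0000.
Version B weighted sum = 4·37 + 3·41 + 2·15 + 3·35 + 0·41 + 3·68 = 148 + 123 + 30 + 105 + 0 + 204 = 610; overall_B = 610/15 = 40.6667.
Difference = 42.0000 − 40.6667 = 1.3333 ≈ 1.3.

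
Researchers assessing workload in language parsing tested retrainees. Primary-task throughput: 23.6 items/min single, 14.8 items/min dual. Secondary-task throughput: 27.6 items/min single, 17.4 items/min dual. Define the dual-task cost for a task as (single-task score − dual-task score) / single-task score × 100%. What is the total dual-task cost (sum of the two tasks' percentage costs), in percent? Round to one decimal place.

74.2

Primary cost = (23.6 − 14.8) / 23.6 × 100% = 37.2881%.
Secondary cost = (27.6 − 17.4) / 27.6 × 100% = 36.9565%.
Total = 37.2881% + 36.9565% = 74.2446% ≈ 74.2%.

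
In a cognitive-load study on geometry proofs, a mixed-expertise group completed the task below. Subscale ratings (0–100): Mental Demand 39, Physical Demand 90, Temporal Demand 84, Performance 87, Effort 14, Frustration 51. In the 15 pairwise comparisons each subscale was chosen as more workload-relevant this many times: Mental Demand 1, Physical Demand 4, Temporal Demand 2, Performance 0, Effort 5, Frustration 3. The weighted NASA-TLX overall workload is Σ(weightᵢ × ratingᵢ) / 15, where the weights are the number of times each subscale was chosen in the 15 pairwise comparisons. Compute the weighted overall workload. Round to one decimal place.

The tallies are the weights (they sum to 15).
Weighted sum = 1·39 + 4·90 + 2·84 + 0·87 + 5·14 + 3·51
            = 39 + 360 + 168 + 0 + 70 + 153 = 790.
Overall workload = 790 / 15 = 52.6667 ≈ 52.7.

52.7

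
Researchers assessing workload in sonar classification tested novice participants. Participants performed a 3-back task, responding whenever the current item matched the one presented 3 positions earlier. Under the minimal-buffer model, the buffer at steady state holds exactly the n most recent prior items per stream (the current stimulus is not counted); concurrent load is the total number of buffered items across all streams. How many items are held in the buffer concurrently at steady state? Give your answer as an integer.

The buffer holds the 3 most recent prior items.
Steady-state concurrent load = 3 items.

3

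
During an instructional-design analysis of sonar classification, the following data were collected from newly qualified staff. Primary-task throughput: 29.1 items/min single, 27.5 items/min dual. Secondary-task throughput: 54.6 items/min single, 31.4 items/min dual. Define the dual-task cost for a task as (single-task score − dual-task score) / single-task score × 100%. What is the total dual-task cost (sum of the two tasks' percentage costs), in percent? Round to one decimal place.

Primary cost = (29.1 − 27.5) / 29.1 × 100% = 5.4983%.
Secondary cost = (54.6 − 31.4) / 54.6 × 100% = 42.4908%.
Total = 5.4983% + 42.4908% = 47.9891% ≈ 48.0%.

48.0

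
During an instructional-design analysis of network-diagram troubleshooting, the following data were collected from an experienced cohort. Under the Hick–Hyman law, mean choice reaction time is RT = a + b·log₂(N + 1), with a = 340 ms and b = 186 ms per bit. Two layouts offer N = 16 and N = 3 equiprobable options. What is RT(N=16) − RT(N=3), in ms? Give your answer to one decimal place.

388.3

RT(16) = 340 + 186·log₂(17) = 340 + 186·4.0875 = 1100.2750 ms.
RT(3) = 340 + 186·log₂(4) = 340 + 186·2.0000 = 712.0000 ms.
Difference = 1100.2750 − 712.0000 = 388.2750 ≈ 388.3 ms.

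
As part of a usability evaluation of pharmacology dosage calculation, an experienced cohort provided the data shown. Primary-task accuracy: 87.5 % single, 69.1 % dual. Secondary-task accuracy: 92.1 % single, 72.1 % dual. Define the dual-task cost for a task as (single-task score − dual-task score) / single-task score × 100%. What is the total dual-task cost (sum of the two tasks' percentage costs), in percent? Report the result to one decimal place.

Primary cost = (87.5 − 69.1) / 87.5 × 100% = 21.0286%.
Secondary cost = (92.1 − 72.1) / 92.1 × 100% = 21.7155%.
Total = 21.0286% + 21.7155% = 42.7441% ≈ 42.7%.

42.7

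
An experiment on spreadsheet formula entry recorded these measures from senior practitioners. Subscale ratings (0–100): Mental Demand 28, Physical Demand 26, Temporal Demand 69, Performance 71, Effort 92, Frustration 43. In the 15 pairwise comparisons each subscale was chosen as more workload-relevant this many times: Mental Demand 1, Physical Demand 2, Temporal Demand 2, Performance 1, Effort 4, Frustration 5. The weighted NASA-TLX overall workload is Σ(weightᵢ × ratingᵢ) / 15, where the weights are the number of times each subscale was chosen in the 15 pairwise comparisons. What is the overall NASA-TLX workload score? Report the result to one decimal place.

58.1

The tallies are the weights (they sum to 15).
Weighted sum = 1·28 + 2·26 + 2·69 + 1·71 + 4·92 + 5·43
            = 28 + 52 + 138 + 71 + 368 + 215 = 872.
Overall workload = 872 / 15 = 58.1333 ≈ 58.1.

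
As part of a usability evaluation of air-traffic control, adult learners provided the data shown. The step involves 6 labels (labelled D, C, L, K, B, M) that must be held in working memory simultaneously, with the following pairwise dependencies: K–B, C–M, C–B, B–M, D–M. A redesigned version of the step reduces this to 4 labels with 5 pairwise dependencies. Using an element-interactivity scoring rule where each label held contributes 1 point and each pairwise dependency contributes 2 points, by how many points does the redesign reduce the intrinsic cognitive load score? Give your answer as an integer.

Original: 6 × 1 + 5 × 2 = 6 + 10 = 16.
Redesigned: 4 × 1 + 5 × 2 = 4 + 10 = 14.
Reduction = 16 − 14 = 2.

2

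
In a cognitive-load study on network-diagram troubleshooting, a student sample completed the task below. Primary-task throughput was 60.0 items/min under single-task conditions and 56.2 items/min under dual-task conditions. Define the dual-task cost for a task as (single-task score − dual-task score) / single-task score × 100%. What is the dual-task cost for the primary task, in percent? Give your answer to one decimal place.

6.3

Cost = (60.0 − 56.2) / 60.0 × 100%
     = 3.8000 / 60.0 × 100% = 6.3333%.
≈ 6.3%.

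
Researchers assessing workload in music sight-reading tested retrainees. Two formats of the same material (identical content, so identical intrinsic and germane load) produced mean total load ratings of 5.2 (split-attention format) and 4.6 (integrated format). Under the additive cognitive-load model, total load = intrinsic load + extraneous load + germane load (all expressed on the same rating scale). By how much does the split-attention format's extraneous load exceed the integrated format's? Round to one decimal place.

0.6

Intrinsic and germane load are equal across formats, so the difference in total load equals the difference in extraneous load.
Extraneous-load difference = 5.2 − 4.6 = 0.6.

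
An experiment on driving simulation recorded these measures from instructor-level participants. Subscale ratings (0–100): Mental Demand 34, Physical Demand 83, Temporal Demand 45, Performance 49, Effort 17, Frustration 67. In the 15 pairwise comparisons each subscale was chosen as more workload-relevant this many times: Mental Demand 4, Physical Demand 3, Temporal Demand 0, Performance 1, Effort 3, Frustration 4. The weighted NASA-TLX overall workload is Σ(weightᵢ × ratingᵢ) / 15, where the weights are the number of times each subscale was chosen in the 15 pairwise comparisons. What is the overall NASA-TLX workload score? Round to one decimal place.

The tallies are the weights (they sum to 15).
Weighted sum = 4·34 + 3·83 + 0·45 + 1·49 + 3·17 + 4·67
            = 136 + 249 + 0 + 49 + 51 + 268 = 753.
Overall workload = 753 / 15 = 50.2000 ≈ 50.2.

50.2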